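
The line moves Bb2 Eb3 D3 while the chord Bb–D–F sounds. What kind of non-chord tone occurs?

Eb3 is an appoggiatura.

The harmony at that moment is Bb major triad (Bb, D, F); Eb3 is not a chord tone.
It is approached by leap up from Bb2 and left by step down to D3.
Leap in, step out — an appoggiatura.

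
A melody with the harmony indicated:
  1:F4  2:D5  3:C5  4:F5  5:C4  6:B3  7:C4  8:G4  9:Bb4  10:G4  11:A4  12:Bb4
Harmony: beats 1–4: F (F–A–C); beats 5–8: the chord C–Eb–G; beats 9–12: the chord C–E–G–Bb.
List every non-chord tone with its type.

The harmony at that moment is F major triad (F, A, C); D5 is not a chord tone.
It is approached by leap up from F4 and left by step down to C5.
Leap in, step out — an appoggiatura.
The harmony at that moment is C minor triad (C, Eb, G); B3 is not a chord tone.
It is approached by step down from C4 and left by step up to C4.
Step away and step back to the same note — a neighbor tone (lower neighbor).
The harmony at that moment is C dominant seventh chord (C, E, G, Bb); A4 is not a chord tone.
It is approached by step up from G4 and left by step up to Bb4.
Step in, step out in the same direction — a passing tone.

D5 (beat 2) — appoggiatura; B3 (beat 6) — neighbor tone; A4 (beat 11) — passing tone.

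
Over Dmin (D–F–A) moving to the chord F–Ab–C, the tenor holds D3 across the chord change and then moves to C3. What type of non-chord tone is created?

D3 is a suspension.

The harmony at that moment is F minor triad (F, Ab, C); D3 is not a chord tone.
It is held over (the same pitch as the preceding D3) and left by step down to C3.
Held over from the previous chord and resolving down by step — a suspension.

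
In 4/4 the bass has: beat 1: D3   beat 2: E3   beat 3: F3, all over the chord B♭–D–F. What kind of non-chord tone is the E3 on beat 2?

Passing tone.

The harmony at that moment is B♭ major triad (B♭, D, F); E3 is not a chord tone.
It is approached by step up from D3 and left by step up to F3.
Step in, step out in the same direction — a passing tone.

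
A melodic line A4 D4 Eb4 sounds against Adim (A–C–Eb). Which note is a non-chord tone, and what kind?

The harmony at that moment is A diminished triad (A, C, Eb); D4 is not a chord tone.
It is approached by leap down from A4 and left by step up to Eb4.
Leap in, step out — an appoggiatura.

D4 is an appoggiatura.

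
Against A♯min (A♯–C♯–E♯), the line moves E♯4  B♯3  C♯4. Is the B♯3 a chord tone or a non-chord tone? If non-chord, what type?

Non-chord tone — an appoggiatura.

The harmony at that moment is A♯ minor triad (A♯, C♯, E♯); B♯3 is not a chord tone.
It is approached by leap down from E♯4 and left by step up to C♯4.
Leap in, step out — an appoggiatura.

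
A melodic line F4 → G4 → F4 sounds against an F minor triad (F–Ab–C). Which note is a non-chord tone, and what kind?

The harmony at that moment is F minor triad (F, Ab, C); G4 is not a chord tone.
It is approached by step up from F4 and left by step down to F4.
Step away and step back to the same note — a neighbor tone (upper neighbor).

G4 is a neighbor tone.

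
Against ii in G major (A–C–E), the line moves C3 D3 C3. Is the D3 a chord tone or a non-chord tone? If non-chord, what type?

Non-chord tone — a neighbor tone.

The harmony at that moment is A minor triad (A, C, E); D3 is not a chord tone.
It is approached by step up from C3 and left by step down to C3.
Step away and step back to the same note — a neighbor tone (upper neighbor).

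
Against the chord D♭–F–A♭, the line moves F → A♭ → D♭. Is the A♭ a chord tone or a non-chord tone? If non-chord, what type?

Chord tone (the fifth of Db major triad).

Db major triad contains D♭, F, A♭; A♭ is the fifth, so it is a chord tone.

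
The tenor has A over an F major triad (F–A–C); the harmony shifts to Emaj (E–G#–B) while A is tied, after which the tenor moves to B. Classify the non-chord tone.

A is a retardation.

The harmony at that moment is E major triad (E, G#, B); A is not a chord tone.
It is held over (the same pitch as the preceding A) and left by step up to B.
Held over from the previous chord and resolving up by step — a retardation.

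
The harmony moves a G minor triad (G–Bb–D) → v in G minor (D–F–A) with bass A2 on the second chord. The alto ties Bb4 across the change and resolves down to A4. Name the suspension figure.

At the second chord the bass is A2. The suspended Bb4 lies a ninth above the bass; after resolving down by step to A4, the interval above the bass becomes an octave.
Suspension figures are named by those two intervals: 9–8.

9–8 suspension.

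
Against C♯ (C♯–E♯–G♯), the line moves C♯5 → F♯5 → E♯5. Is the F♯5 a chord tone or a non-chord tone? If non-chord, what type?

The harmony at that moment is C♯ major triad (C♯, E♯, G♯); F♯5 is not a chord tone.
It is approached by leap up from C♯5 and left by step down to E♯5.
Leap in, step out — an appoggiatura.

Non-chord tone — an appoggiatura.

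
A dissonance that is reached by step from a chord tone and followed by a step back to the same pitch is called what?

Neighbor tone.

Approach: by step. Departure: by step in the opposite direction, back to the starting pitch.
Stepwise on both sides but reversing to return to the same chord tone — a neighbor tone. (Had it continued onward in the same direction it would be a passing tone instead.)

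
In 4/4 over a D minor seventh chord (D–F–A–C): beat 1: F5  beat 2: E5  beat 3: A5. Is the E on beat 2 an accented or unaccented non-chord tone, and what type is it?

Unaccented escape tone.

The harmony at that moment is D minor seventh chord (D, F, A, C); E5 is not a chord tone.
It is approached by step down from F5 and left by leap up to A5.
Step in, leap out — an escape tone.
It falls on a weak beat, so it is unaccented.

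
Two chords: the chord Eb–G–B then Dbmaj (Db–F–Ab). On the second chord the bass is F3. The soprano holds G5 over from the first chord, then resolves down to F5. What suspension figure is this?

9–8 suspension.

At the second chord the bass is F3. The suspended G5 lies a ninth above the bass; after resolving down by step to F5, the interval above the bass becomes an octave.
Suspension figures are named by those two intervals: 9–8.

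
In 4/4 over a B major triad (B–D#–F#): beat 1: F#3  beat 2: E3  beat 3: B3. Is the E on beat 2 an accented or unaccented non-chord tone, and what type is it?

Unaccented escape tone.

The harmony at that moment is B major triad (B, D#, F#); E3 is not a chord tone.
It is approached by step down from F#3 and left by leap up to B3.
Step in, leap out — an escape tone.
It falls on a weak beat, so it is unaccented.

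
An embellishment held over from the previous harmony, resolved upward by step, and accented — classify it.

Retardation.

Approach: by preparation — the pitch is first a chord tone, then held (tied or repeated) while the harmony changes under it. Departure: up by step. Metric position: strong.
A prepared dissonance that resolves upward by step — a retardation. (The same figure resolving downward would be a suspension.)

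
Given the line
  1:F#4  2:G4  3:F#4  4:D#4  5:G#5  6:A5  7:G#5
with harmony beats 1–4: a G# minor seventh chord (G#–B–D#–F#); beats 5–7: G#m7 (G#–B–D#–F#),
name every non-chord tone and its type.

The harmony at that moment is G# minor seventh chord (G#, B, D#, F#); G4 is not a chord tone.
It is approached by step up from F#4 and left by step down to F#4.
Step away and step back to the same note — a neighbor tone (upper neighbor).
The harmony at that moment is G# minor seventh chord (G#, B, D#, F#); A5 is not a chord tone.
It is approached by step up from G#5 and left by step down to G#5.
Step away and step back to the same note — a neighbor tone (upper neighbor).

G4 (beat 2) — neighbor tone; A5 (beat 6) — neighbor tone.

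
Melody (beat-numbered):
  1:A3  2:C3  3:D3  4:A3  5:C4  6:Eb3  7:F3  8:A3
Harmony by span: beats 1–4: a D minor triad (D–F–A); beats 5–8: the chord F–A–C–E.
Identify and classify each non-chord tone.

The harmony at that moment is D minor triad (D, F, A); C3 is not a chord tone.
It is approached by leap down from A3 and left by step up to D3.
Leap in, step out — an appoggiatura.
The harmony at that moment is F major seventh chord (F, A, C, E); Eb3 is not a chord tone.
It is approached by leap down from C4 and left by step up to F3.
Leap in, step out — an appoggiatura.

C3 (beat 2) — appoggiatura; Eb3 (beat 6) — appoggiatura.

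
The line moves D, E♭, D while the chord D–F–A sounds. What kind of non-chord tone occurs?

E♭ is a neighbor tone.

The harmony at that moment is D minor triad (D, F, A); E♭ is not a chord tone.
It is approached by step up from D and left by step down to D.
Step away and step back to the same note — a neighbor tone (upper neighbor).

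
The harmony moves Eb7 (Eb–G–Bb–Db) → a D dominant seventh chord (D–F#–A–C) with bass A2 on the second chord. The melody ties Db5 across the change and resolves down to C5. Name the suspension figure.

4–3 suspension.

At the second chord the bass is A2. The suspended Db5 lies a fourth above the bass; after resolving down by step to C5, the interval above the bass becomes a third.
Suspension figures are named by those two intervals: 4–3.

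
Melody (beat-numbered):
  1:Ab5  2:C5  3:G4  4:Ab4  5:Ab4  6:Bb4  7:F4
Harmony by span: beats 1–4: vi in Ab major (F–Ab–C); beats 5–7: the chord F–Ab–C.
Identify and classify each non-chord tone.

G4 (beat 3) — appoggiatura; Bb4 (beat 6) — escape tone.

The harmony at that moment is F minor triad (F, Ab, C); G4 is not a chord tone.
It is approached by leap down from C5 and left by step up to Ab4.
Leap in, step out — an appoggiatura.
The harmony at that moment is F minor triad (F, Ab, C); Bb4 is not a chord tone.
It is approached by step up from Ab4 and left by leap down to F4.
Step in, leap out — an escape tone.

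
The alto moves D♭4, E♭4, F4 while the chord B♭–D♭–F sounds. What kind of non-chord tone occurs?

E♭4 is a passing tone.

The harmony at that moment is B♭ minor triad (B♭, D♭, F); E♭4 is not a chord tone.
It is approached by step up from D♭4 and left by step up to F4.
Step in, step out in the same direction — a passing tone.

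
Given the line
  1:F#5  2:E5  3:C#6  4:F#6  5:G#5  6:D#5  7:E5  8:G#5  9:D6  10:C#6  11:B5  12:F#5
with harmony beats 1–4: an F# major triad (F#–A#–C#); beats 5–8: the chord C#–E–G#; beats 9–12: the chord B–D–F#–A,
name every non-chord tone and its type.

The harmony at that moment is F# major triad (F#, A#, C#); E5 is not a chord tone.
It is approached by step down from F#5 and left by leap up to C#6.
Step in, leap out — an escape tone.
The harmony at that moment is C# minor triad (C#, E, G#); D#5 is not a chord tone.
It is approached by leap down from G#5 and left by step up to E5.
Leap in, step out — an appoggiatura.
The harmony at that moment is B minor seventh chord (B, D, F#, A); C#6 is not a chord tone.
It is approached by step down from D6 and left by step down to B5.
Step in, step out in the same direction — a passing tone.

E5 (beat 2) — escape tone; D#5 (beat 6) — appoggiatura; C#6 (beat 10) — passing tone.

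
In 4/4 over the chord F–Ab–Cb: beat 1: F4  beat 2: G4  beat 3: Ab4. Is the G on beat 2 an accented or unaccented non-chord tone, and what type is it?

The harmony at that moment is F diminished triad (F, Ab, Cb); G4 is not a chord tone.
It is approached by step up from F4 and left by step up to Ab4.
Step in, step out in the same direction — a passing tone.
It falls on a weak beat, so it is unaccented.

Unaccented passing tone.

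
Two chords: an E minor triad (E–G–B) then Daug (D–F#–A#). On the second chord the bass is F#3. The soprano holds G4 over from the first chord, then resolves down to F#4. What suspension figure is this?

At the second chord the bass is F#3. The suspended G4 lies a ninth above the bass; after resolving down by step to F#4, the interval above the bass becomes an octave.
Suspension figures are named by those two intervals: 9–8.

9–8 suspension.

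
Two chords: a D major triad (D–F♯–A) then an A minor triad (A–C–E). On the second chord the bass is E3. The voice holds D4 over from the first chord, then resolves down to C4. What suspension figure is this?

At the second chord the bass is E3. The suspended D4 lies a seventh above the bass; after resolving down by step to C4, the interval above the bass becomes a sixth.
Suspension figures are named by those two intervals: 7–6.

7–6 suspension.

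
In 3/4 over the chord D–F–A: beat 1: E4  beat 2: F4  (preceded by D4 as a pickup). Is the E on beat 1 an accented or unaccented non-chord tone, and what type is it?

Accented passing tone.

The harmony at that moment is D minor triad (D, F, A); E4 is not a chord tone.
It is approached by step up from D4 and left by step up to F4.
Step in, step out in the same direction — a passing tone.
It falls on the downbeat, so it is accented.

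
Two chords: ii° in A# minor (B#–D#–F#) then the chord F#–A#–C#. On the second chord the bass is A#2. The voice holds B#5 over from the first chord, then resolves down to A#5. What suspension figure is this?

At the second chord the bass is A#2. The suspended B#5 lies a ninth above the bass; after resolving down by step to A#5, the interval above the bass becomes an octave.
Suspension figures are named by those two intervals: 9–8.

9–8 suspension.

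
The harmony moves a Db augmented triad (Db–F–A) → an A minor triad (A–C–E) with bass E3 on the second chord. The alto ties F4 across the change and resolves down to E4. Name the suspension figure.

9–8 suspension.

At the second chord the bass is E3. The suspended F4 lies a ninth above the bass; after resolving down by step to E4, the interval above the bass becomes an octave.
Suspension figures are named by those two intervals: 9–8.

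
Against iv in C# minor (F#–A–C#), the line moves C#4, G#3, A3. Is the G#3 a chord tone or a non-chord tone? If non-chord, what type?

The harmony at that moment is F# minor triad (F#, A, C#); G#3 is not a chord tone.
It is approached by leap down from C#4 and left by step up to A3.
Leap in, step out — an appoggiatura.

Non-chord tone — an appoggiatura.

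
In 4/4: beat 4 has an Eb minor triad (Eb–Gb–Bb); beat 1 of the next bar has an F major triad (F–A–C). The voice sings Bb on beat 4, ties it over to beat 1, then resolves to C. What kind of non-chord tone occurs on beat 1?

Retardation.

The harmony at that moment is F major triad (F, A, C); Bb is not a chord tone.
It is held over (the same pitch as the preceding Bb) and left by step up to C.
Held over from the previous chord and resolving up by step — a retardation.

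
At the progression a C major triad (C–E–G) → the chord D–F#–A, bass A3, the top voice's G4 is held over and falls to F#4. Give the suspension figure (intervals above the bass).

7–6 suspension.

At the second chord the bass is A3. The suspended G4 lies a seventh above the bass; after resolving down by step to F#4, the interval above the bass becomes a sixth.
Suspension figures are named by those two intervals: 7–6.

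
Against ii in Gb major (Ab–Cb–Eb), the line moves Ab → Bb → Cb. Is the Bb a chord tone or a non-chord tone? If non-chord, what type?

The harmony at that moment is Ab minor triad (Ab, Cb, Eb); Bb is not a chord tone.
It is approached by step up from Ab and left by step up to Cb.
Step in, step out in the same direction — a passing tone.

Non-chord tone — a passing tone.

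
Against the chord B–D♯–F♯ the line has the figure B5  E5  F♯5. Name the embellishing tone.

E5 is an appoggiatura.

The harmony at that moment is B major triad (B, D♯, F♯); E5 is not a chord tone.
It is approached by leap down from B5 and left by step up to F♯5.
Leap in, step out — an appoggiatura.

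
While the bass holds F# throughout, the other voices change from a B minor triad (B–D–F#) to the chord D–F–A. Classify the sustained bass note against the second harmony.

Pedal tone (pedal point).

The harmony at that moment is D minor triad (D, F, A); F# is not a chord tone.
It is held over (the same pitch as the preceding F#) and then sustained as the same pitch into the next harmony.
Sustained through a change of harmony — a pedal tone.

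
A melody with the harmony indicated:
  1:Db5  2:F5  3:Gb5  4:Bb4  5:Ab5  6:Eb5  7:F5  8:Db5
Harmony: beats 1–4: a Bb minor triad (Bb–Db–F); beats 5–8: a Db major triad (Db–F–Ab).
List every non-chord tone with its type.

Gb5 (beat 3) — escape tone; Eb5 (beat 6) — appoggiatura.

The harmony at that moment is Bb minor triad (Bb, Db, F); Gb5 is not a chord tone.
It is approached by step up from F5 and left by leap down to Bb4.
Step in, leap out — an escape tone.
The harmony at that moment is Db major triad (Db, F, Ab); Eb5 is not a chord tone.
It is approached by leap down from Ab5 and left by step up to F5.
Leap in, step out — an appoggiatura.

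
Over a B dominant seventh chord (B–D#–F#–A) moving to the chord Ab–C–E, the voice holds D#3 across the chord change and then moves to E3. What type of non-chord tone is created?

The harmony at that moment is Ab augmented triad (Ab, C, E); D#3 is not a chord tone.
It is held over (the same pitch as the preceding D#3) and left by step up to E3.
Held over from the previous chord and resolving up by step — a retardation.

D#3 is a retardation.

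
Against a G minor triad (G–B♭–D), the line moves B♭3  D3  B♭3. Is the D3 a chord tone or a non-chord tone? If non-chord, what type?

G minor triad contains G, B♭, D; D is the fifth, so it is a chord tone.

Chord tone (the fifth of G minor triad).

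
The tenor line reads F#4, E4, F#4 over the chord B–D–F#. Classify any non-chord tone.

The harmony at that moment is B minor triad (B, D, F#); E4 is not a chord tone.
It is approached by step down from F#4 and left by step up to F#4.
Step away and step back to the same note — a neighbor tone (lower neighbor).

E4 is a neighbor tone.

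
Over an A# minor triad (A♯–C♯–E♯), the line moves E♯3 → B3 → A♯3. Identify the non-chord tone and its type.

B3 is an appoggiatura.

The harmony at that moment is A♯ minor triad (A♯, C♯, E♯); B3 is not a chord tone.
It is approached by leap up from E♯3 and left by step down to A♯3.
Leap in, step out — an appoggiatura.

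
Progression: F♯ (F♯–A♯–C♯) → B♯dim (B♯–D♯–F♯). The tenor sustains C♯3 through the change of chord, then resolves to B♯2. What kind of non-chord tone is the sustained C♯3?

C♯3 is a suspension.

The harmony at that moment is B♯ diminished triad (B♯, D♯, F♯); C♯3 is not a chord tone.
It is held over (the same pitch as the preceding C♯3) and left by step down to B♯2.
Held over from the previous chord and resolving down by step — a suspension.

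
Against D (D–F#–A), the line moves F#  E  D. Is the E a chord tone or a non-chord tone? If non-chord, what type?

The harmony at that moment is D major triad (D, F#, A); E is not a chord tone.
It is approached by step down from F# and left by step down to D.
Step in, step out in the same direction — a passing tone.

Non-chord tone — a passing tone.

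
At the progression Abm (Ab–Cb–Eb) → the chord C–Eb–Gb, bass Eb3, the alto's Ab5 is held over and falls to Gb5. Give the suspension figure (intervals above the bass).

4–3 suspension.

At the second chord the bass is Eb3. The suspended Ab5 lies a fourth above the bass; after resolving down by step to Gb5, the interval above the bass becomes a third.
Suspension figures are named by those two intervals: 4–3.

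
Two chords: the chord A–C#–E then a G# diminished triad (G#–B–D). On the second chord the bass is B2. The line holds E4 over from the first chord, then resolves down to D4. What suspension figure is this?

At the second chord the bass is B2. The suspended E4 lies a fourth above the bass; after resolving down by step to D4, the interval above the bass becomes a third.
Suspension figures are named by those two intervals: 4–3.

4–3 suspension.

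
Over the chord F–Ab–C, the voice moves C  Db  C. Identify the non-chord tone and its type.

The harmony at that moment is F minor triad (F, Ab, C); Db is not a chord tone.
It is approached by step up from C and left by step down to C.
Step away and step back to the same note — a neighbor tone (upper neighbor).

Db is a neighbor tone.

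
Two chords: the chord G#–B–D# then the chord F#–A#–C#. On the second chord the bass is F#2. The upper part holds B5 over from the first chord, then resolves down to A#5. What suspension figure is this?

4–3 suspension.

At the second chord the bass is F#2. The suspended B5 lies a fourth above the bass; after resolving down by step to A#5, the interval above the bass becomes a third.
Suspension figures are named by those two intervals: 4–3.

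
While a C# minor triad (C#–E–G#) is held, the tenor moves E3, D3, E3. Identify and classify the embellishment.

The harmony at that moment is C# minor triad (C#, E, G#); D3 is not a chord tone.
It is approached by step down from E3 and left by step up to E3.
Step away and step back to the same note — a neighbor tone (lower neighbor).

D3 is a neighbor tone.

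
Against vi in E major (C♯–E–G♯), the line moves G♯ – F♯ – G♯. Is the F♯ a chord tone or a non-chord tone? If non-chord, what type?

The harmony at that moment is C♯ minor triad (C♯, E, G♯); F♯ is not a chord tone.
It is approached by step down from G♯ and left by step up to G♯.
Step away and step back to the same note — a neighbor tone (lower neighbor).

Non-chord tone — a neighbor tone.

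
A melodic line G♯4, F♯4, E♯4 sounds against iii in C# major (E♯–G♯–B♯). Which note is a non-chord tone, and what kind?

The harmony at that moment is E♯ minor triad (E♯, G♯, B♯); F♯4 is not a chord tone.
It is approached by step down from G♯4 and left by step down to E♯4.
Step in, step out in the same direction — a passing tone.

F♯4 is a passing tone.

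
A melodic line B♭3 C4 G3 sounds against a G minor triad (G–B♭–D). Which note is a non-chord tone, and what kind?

The harmony at that moment is G minor triad (G, B♭, D); C4 is not a chord tone.
It is approached by step up from B♭3 and left by leap down to G3.
Step in, leap out — an escape tone.

C4 is an escape tone.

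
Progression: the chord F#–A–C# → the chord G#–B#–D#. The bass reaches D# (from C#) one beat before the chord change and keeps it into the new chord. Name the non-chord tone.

The harmony at that moment is F# minor triad (F#, A, C#); D# is not a chord tone.
It is approached by step up from C# and then sustained as the same pitch into the next harmony.
Arriving early and becoming a chord tone when the harmony changes — an anticipation.

D# is an anticipation.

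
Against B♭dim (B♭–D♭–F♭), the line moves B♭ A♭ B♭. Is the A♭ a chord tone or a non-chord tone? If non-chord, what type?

Non-chord tone — a neighbor tone.

The harmony at that moment is B♭ diminished triad (B♭, D♭, F♭); A♭ is not a chord tone.
It is approached by step down from B♭ and left by step up to B♭.
Step away and step back to the same note — a neighbor tone (lower neighbor).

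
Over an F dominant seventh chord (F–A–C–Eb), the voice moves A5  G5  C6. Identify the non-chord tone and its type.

G5 is an escape tone.

The harmony at that moment is F dominant seventh chord (F, A, C, Eb); G5 is not a chord tone.
It is approached by step down from A5 and left by leap up to C6.
Step in, leap out — an escape tone.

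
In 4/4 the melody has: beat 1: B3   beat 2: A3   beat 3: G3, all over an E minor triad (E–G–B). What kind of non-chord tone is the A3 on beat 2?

The harmony at that moment is E minor triad (E, G, B); A3 is not a chord tone.
It is approached by step down from B3 and left by step down to G3.
Step in, step out in the same direction — a passing tone.

Passing tone.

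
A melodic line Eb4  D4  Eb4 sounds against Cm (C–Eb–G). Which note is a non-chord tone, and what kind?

D4 is a neighbor tone.

The harmony at that moment is C minor triad (C, Eb, G); D4 is not a chord tone.
It is approached by step down from Eb4 and left by step up to Eb4.
Step away and step back to the same note — a neighbor tone (lower neighbor).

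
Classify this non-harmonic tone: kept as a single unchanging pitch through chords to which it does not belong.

Approach: none. Departure: none — a single pitch is sustained while the chords change around it, passing through harmonies that do not contain it.
No melodic motion at all; the dissonance is created entirely by the moving harmonies against the stationary note — a pedal tone (pedal point).

Pedal tone.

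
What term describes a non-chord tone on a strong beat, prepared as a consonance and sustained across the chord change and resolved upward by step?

Retardation.

Approach: by preparation — the pitch is first a chord tone, then held (tied or repeated) while the harmony changes under it. Departure: up by step. Metric position: strong.
A prepared dissonance that resolves upward by step — a retardation. (The same figure resolving downward would be a suspension.)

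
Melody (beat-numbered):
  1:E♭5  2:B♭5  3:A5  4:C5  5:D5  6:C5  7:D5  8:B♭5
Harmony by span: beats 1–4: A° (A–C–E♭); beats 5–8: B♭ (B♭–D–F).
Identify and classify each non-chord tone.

The harmony at that moment is A diminished triad (A, C, E♭); B♭5 is not a chord tone.
It is approached by leap up from E♭5 and left by step down to A5.
Leap in, step out — an appoggiatura.
The harmony at that moment is B♭ major triad (B♭, D, F); C5 is not a chord tone.
It is approached by step down from D5 and left by step up to D5.
Step away and step back to the same note — a neighbor tone (lower neighbor).

B♭5 (beat 2) — appoggiatura; C5 (beat 6) — neighbor tone.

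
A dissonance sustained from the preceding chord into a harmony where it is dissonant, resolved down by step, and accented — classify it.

Suspension.

Approach: by preparation — the pitch is first a chord tone, then held (tied or repeated) while the harmony changes under it. Departure: down by step. Metric position: strong.
A prepared dissonance that resolves downward by step — a suspension. (The same figure resolving upward would be a retardation.)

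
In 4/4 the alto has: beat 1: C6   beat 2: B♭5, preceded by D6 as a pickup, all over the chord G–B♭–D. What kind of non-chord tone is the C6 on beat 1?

Passing tone.

The harmony at that moment is G minor triad (G, B♭, D); C6 is not a chord tone.
It is approached by step down from D6 and left by step down to B♭5.
Step in, step out in the same direction — a passing tone.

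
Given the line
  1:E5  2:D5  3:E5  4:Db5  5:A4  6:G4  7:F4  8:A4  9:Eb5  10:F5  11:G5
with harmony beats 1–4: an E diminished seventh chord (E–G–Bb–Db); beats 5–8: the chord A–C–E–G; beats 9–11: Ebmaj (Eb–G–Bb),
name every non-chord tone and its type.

The harmony at that moment is E diminished seventh chord (E, G, Bb, Db); D5 is not a chord tone.
It is approached by step down from E5 and left by step up to E5.
Step away and step back to the same note — a neighbor tone (lower neighbor).
The harmony at that moment is A minor seventh chord (A, C, E, G); F4 is not a chord tone.
It is approached by step down from G4 and left by leap up to A4.
Step in, leap out — an escape tone.
The harmony at that moment is Eb major triad (Eb, G, Bb); F5 is not a chord tone.
It is approached by step up from Eb5 and left by step up to G5.
Step in, step out in the same direction — a passing tone.

D5 (beat 2) — neighbor tone; F4 (beat 7) — escape tone; F5 (beat 10) — passing tone.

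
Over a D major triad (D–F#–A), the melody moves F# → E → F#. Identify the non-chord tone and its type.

The harmony at that moment is D major triad (D, F#, A); E is not a chord tone.
It is approached by step down from F# and left by step up to F#.
Step away and step back to the same note — a neighbor tone (lower neighbor).

E is a neighbor tone.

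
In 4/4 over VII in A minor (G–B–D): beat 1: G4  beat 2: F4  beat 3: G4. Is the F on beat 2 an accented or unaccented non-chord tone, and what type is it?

The harmony at that moment is G major triad (G, B, D); F4 is not a chord tone.
It is approached by step down from G4 and left by step up to G4.
Step away and step back to the same note — a neighbor tone (lower neighbor).
It falls on a weak beat, so it is unaccented.

Unaccented neighbor tone.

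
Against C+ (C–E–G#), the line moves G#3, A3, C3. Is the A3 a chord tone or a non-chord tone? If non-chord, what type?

Non-chord tone — an escape tone.

The harmony at that moment is C augmented triad (C, E, G#); A3 is not a chord tone.
It is approached by step up from G#3 and left by leap down to C3.
Step in, leap out — an escape tone.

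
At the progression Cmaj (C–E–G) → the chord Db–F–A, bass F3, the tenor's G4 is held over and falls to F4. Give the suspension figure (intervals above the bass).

At the second chord the bass is F3. The suspended G4 lies a ninth above the bass; after resolving down by step to F4, the interval above the bass becomes an octave.
Suspension figures are named by those two intervals: 9–8.

9–8 suspension.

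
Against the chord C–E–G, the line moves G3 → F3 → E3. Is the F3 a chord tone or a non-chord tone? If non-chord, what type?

Non-chord tone — a passing tone.

The harmony at that moment is C major triad (C, E, G); F3 is not a chord tone.
It is approached by step down from G3 and left by step down to E3.
Step in, step out in the same direction — a passing tone.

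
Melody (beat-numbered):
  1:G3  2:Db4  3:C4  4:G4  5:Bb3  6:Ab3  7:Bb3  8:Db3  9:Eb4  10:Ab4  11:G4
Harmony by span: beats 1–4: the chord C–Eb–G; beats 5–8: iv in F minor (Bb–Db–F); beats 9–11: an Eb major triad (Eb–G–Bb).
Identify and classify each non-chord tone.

The harmony at that moment is C minor triad (C, Eb, G); Db4 is not a chord tone.
It is approached by leap up from G3 and left by step down to C4.
Leap in, step out — an appoggiatura.
The harmony at that moment is Bb minor triad (Bb, Db, F); Ab3 is not a chord tone.
It is approached by step down from Bb3 and left by step up to Bb3.
Step away and step back to the same note — a neighbor tone (lower neighbor).
The harmony at that moment is Eb major triad (Eb, G, Bb); Ab4 is not a chord tone.
It is approached by leap up from Eb4 and left by step down to G4.
Leap in, step out — an appoggiatura.

Db4 (beat 2) — appoggiatura; Ab3 (beat 6) — neighbor tone; Ab4 (beat 10) — appoggiatura.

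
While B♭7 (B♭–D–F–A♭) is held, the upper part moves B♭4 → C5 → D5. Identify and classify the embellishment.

The harmony at that moment is B♭ dominant seventh chord (B♭, D, F, A♭); C5 is not a chord tone.
It is approached by step up from B♭4 and left by step up to D5.
Step in, step out in the same direction — a passing tone.

C5 is a passing tone.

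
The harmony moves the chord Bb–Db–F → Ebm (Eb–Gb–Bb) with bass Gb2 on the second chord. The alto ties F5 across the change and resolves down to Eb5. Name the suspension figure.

At the second chord the bass is Gb2. The suspended F5 lies a seventh above the bass; after resolving down by step to Eb5, the interval above the bass becomes a sixth.
Suspension figures are named by those two intervals: 7–6.

7–6 suspension.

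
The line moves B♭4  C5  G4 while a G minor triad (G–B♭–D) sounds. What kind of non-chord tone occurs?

C5 is an escape tone.

The harmony at that moment is G minor triad (G, B♭, D); C5 is not a chord tone.
It is approached by step up from B♭4 and left by leap down to G4.
Step in, leap out — an escape tone.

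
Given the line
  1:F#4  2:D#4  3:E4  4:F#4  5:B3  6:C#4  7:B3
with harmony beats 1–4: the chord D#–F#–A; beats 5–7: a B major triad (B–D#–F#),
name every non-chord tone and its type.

E4 (beat 3) — passing tone; C#4 (beat 6) — neighbor tone.

The harmony at that moment is D# diminished triad (D#, F#, A); E4 is not a chord tone.
It is approached by step up from D#4 and left by step up to F#4.
Step in, step out in the same direction — a passing tone.
The harmony at that moment is B major triad (B, D#, F#); C#4 is not a chord tone.
It is approached by step up from B3 and left by step down to B3.
Step away and step back to the same note — a neighbor tone (upper neighbor).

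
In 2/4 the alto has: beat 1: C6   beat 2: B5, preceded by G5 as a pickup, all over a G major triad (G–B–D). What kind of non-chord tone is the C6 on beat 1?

Appoggiatura.

The harmony at that moment is G major triad (G, B, D); C6 is not a chord tone.
It is approached by leap up from G5 and left by step down to B5.
Leap in, step out, metrically accented — an appoggiatura.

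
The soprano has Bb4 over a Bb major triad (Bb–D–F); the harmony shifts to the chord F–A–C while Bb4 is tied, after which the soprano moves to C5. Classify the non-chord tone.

The harmony at that moment is F major triad (F, A, C); Bb4 is not a chord tone.
It is held over (the same pitch as the preceding Bb4) and left by step up to C5.
Held over from the previous chord and resolving up by step — a retardation.

Bb4 is a retardation.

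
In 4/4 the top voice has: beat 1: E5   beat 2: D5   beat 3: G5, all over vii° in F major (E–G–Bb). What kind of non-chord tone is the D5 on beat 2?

Escape tone.

The harmony at that moment is E diminished triad (E, G, Bb); D5 is not a chord tone.
It is approached by step down from E5 and left by leap up to G5.
Step in, leap out, on a weak beat — an escape tone.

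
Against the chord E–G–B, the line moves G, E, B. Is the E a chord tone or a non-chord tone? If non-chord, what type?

E minor triad contains E, G, B; E is the root, so it is a chord tone.

Chord tone (the root of E minor triad).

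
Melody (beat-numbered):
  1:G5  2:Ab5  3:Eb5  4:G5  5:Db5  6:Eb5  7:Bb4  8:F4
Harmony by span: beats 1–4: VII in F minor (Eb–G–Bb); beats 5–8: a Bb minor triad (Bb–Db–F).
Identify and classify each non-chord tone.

Ab5 (beat 2) — escape tone; Eb5 (beat 6) — escape tone.

The harmony at that moment is Eb major triad (Eb, G, Bb); Ab5 is not a chord tone.
It is approached by step up from G5 and left by leap down to Eb5.
Step in, leap out — an escape tone.
The harmony at that moment is Bb minor triad (Bb, Db, F); Eb5 is not a chord tone.
It is approached by step up from Db5 and left by leap down to Bb4.
Step in, leap out — an escape tone.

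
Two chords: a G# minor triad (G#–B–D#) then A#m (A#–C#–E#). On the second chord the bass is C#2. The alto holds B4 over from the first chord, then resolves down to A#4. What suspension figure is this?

At the second chord the bass is C#2. The suspended B4 lies a seventh above the bass; after resolving down by step to A#4, the interval above the bass becomes a sixth.
Suspension figures are named by those two intervals: 7–6.

7–6 suspension.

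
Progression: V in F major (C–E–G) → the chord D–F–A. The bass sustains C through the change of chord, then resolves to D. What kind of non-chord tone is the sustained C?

C is a retardation.

The harmony at that moment is D minor triad (D, F, A); C is not a chord tone.
It is held over (the same pitch as the preceding C) and left by step up to D.
Held over from the previous chord and resolving up by step — a retardation.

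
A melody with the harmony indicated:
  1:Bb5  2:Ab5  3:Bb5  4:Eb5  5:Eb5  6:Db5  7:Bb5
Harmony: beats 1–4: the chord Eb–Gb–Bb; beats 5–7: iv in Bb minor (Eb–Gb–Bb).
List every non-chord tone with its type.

Ab5 (beat 2) — neighbor tone; Db5 (beat 6) — escape tone.

The harmony at that moment is Eb minor triad (Eb, Gb, Bb); Ab5 is not a chord tone.
It is approached by step down from Bb5 and left by step up to Bb5.
Step away and step back to the same note — a neighbor tone (lower neighbor).
The harmony at that moment is Eb minor triad (Eb, Gb, Bb); Db5 is not a chord tone.
It is approached by step down from Eb5 and left by leap up to Bb5.
Step in, leap out — an escape tone.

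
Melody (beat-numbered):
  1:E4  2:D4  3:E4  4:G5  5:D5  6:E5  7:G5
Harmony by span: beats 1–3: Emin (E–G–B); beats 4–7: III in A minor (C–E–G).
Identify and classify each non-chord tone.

D4 (beat 2) — neighbor tone; D5 (beat 5) — appoggiatura.

The harmony at that moment is E minor triad (E, G, B); D4 is not a chord tone.
It is approached by step down from E4 and left by step up to E4.
Step away and step back to the same note — a neighbor tone (lower neighbor).
The harmony at that moment is C major triad (C, E, G); D5 is not a chord tone.
It is approached by leap down from G5 and left by step up to E5.
Leap in, step out — an appoggiatura.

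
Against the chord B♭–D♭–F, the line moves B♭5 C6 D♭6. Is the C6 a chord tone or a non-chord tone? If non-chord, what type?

The harmony at that moment is B♭ minor triad (B♭, D♭, F); C6 is not a chord tone.
It is approached by step up from B♭5 and left by step up to D♭6.
Step in, step out in the same direction — a passing tone.

Non-chord tone — a passing tone.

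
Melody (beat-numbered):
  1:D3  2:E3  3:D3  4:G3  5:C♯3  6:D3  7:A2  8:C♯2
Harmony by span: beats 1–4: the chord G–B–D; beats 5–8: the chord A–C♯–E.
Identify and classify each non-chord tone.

The harmony at that moment is G major triad (G, B, D); E3 is not a chord tone.
It is approached by step up from D3 and left by step down to D3.
Step away and step back to the same note — a neighbor tone (upper neighbor).
The harmony at that moment is A major triad (A, C♯, E); D3 is not a chord tone.
It is approached by step up from C♯3 and left by leap down to A2.
Step in, leap out — an escape tone.

E3 (beat 2) — neighbor tone; D3 (beat 6) — escape tone.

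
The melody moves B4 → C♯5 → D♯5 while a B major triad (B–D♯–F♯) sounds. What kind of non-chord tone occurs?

The harmony at that moment is B major triad (B, D♯, F♯); C♯5 is not a chord tone.
It is approached by step up from B4 and left by step up to D♯5.
Step in, step out in the same direction — a passing tone.

C♯5 is a passing tone.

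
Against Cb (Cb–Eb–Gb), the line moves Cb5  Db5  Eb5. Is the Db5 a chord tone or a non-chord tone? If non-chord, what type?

Non-chord tone — a passing tone.

The harmony at that moment is Cb major triad (Cb, Eb, Gb); Db5 is not a chord tone.
It is approached by step up from Cb5 and left by step up to Eb5.
Step in, step out in the same direction — a passing tone.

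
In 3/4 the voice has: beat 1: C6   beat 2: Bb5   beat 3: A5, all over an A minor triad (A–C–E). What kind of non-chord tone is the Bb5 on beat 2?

Passing tone.

The harmony at that moment is A minor triad (A, C, E); Bb5 is not a chord tone.
It is approached by step down from C6 and left by step down to A5.
Step in, step out in the same direction — a passing tone.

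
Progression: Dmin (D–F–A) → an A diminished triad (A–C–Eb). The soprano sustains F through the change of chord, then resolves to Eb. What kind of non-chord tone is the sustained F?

The harmony at that moment is A diminished triad (A, C, Eb); F is not a chord tone.
It is held over (the same pitch as the preceding F) and left by step down to Eb.
Held over from the previous chord and resolving down by step — a suspension.

F is a suspension.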